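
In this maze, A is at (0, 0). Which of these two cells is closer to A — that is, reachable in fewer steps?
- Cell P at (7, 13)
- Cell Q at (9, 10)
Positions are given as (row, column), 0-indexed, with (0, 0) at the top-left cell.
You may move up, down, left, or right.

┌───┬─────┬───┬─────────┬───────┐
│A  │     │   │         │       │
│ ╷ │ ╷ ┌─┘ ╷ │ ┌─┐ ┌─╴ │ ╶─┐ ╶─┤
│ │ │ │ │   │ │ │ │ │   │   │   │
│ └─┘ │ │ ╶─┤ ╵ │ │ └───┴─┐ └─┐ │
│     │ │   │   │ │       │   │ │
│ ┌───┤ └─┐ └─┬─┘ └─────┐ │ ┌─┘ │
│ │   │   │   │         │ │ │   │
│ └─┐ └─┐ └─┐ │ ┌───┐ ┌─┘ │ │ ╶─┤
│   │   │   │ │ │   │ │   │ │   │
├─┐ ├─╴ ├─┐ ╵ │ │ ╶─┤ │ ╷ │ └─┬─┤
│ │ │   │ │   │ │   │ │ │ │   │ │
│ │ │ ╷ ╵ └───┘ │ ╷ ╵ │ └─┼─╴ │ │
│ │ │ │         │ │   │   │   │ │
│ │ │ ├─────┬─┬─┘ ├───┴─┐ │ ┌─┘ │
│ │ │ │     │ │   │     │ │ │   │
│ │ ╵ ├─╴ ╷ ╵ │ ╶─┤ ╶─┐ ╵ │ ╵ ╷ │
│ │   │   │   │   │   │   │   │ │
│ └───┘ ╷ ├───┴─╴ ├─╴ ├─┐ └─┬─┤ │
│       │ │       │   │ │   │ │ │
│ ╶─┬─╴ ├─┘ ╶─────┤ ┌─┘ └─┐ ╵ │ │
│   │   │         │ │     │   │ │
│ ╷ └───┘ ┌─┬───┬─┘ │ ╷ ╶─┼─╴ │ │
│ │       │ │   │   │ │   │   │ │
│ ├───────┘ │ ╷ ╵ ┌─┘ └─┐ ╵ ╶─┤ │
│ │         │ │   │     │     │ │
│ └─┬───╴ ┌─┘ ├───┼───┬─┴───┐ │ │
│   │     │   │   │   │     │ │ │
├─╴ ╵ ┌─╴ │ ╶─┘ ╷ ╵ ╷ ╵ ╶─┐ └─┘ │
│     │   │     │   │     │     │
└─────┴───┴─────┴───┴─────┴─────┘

Shortest path A → P at (7, 13): 90 steps
Shortest path A → Q at (9, 10): 51 steps

Q is closer (51 steps vs 90 steps).

Path to P:

┌───┬─────┬───┬─────────┬───────┐
│A  │↱ ↓  │↱ ↓│↱ → ↓    │       │
│ ╷ │ ╷ ┌─┘ ╷ │ ┌─┐ ┌─╴ │ ╶─┐ ╶─┤
│↓│ │↑│↓│↱ ↑│↓│↑│ │↓│   │   │   │
│ └─┘ │ │ ╶─┤ ╵ │ │ └───┴─┐ └─┐ │
│↳ → ↑│↓│↑ ↰│↳ ↑│ │↳ → → ↓│   │ │
│ ┌───┤ └─┐ └─┬─┘ └─────┐ │ ┌─┘ │
│ │   │↳ ↓│↑ ↰│         │↓│ │   │
│ └─┐ └─┐ └─┐ │ ┌───┐ ┌─┘ │ │ ╶─┤
│   │   │↳ ↓│↑│ │   │ │↓ ↲│ │   │
├─┐ ├─╴ ├─┐ ╵ │ │ ╶─┤ │ ╷ │ └─┬─┤
│ │ │   │ │↳ ↑│ │   │ │↓│ │   │ │
│ │ │ ╷ ╵ └───┘ │ ╷ ╵ │ └─┼─╴ │ │
│ │ │ │         │ │   │↳ ↓│   │ │
│ │ │ ├─────┬─┬─┘ ├───┴─┐ │ ┌─┘ │
│ │ │ │     │ │   │↓ ← ↰│↓│P│↓ ↰│
│ │ ╵ ├─╴ ╷ ╵ │ ╶─┤ ╶─┐ ╵ │ ╵ ╷ │
│ │   │   │   │   │↳ ↓│↑ ↲│↑ ↲│↑│
│ └───┘ ╷ ├───┴─╴ ├─╴ ├─┐ └─┬─┤ │
│       │ │       │↓ ↲│ │   │ │↑│
│ ╶─┬─╴ ├─┘ ╶─────┤ ┌─┘ └─┐ ╵ │ │
│   │   │         │↓│     │   │↑│
│ ╷ └───┘ ┌─┬───┬─┘ │ ╷ ╶─┼─╴ │ │
│ │       │ │↓ ↰│↓ ↲│ │   │   │↑│
│ ├───────┘ │ ╷ ╵ ┌─┘ └─┐ ╵ ╶─┤ │
│ │         │↓│↑ ↲│     │     │↑│
│ └─┬───╴ ┌─┘ ├───┼───┬─┴───┐ │ │
│   │     │↓ ↲│↱ ↓│↱ ↓│↱ → ↓│ │↑│
├─╴ ╵ ┌─╴ │ ╶─┘ ╷ ╵ ╷ ╵ ╶─┐ └─┘ │
│     │   │↳ → ↑│↳ ↑│↳ ↑  │↳ → ↑│
└─────┴───┴─────┴───┴─────┴─────┘

Path to Q:

┌───┬─────┬───┬─────────┬───────┐
│A  │↱ ↓  │↱ ↓│↱ → ↓    │       │
│ ╷ │ ╷ ┌─┘ ╷ │ ┌─┐ ┌─╴ │ ╶─┐ ╶─┤
│↓│ │↑│↓│↱ ↑│↓│↑│ │↓│   │   │   │
│ └─┘ │ │ ╶─┤ ╵ │ │ └───┴─┐ └─┐ │
│↳ → ↑│↓│↑ ↰│↳ ↑│ │↳ → → ↓│   │ │
│ ┌───┤ └─┐ └─┬─┘ └─────┐ │ ┌─┘ │
│ │   │↳ ↓│↑ ↰│         │↓│ │   │
│ └─┐ └─┐ └─┐ │ ┌───┐ ┌─┘ │ │ ╶─┤
│   │   │↳ ↓│↑│ │   │ │↓ ↲│ │   │
├─┐ ├─╴ ├─┐ ╵ │ │ ╶─┤ │ ╷ │ └─┬─┤
│ │ │   │ │↳ ↑│ │   │ │↓│ │   │ │
│ │ │ ╷ ╵ └───┘ │ ╷ ╵ │ └─┼─╴ │ │
│ │ │ │         │ │   │↳ ↓│   │ │
│ │ │ ├─────┬─┬─┘ ├───┴─┐ │ ┌─┘ │
│ │ │ │     │ │   │↓ ← ↰│↓│ │   │
│ │ ╵ ├─╴ ╷ ╵ │ ╶─┤ ╶─┐ ╵ │ ╵ ╷ │
│ │   │   │   │   │↳ ↓│↑ ↲│   │ │
│ └───┘ ╷ ├───┴─╴ ├─╴ ├─┐ └─┬─┤ │
│       │ │       │  Q│ │   │ │ │
│ ╶─┬─╴ ├─┘ ╶─────┤ ┌─┘ └─┐ ╵ │ │
│   │   │         │ │     │   │ │
│ ╷ └───┘ ┌─┬───┬─┘ │ ╷ ╶─┼─╴ │ │
│ │       │ │   │   │ │   │   │ │
│ ├───────┘ │ ╷ ╵ ┌─┘ └─┐ ╵ ╶─┤ │
│ │         │ │   │     │     │ │
│ └─┬───╴ ┌─┘ ├───┼───┬─┴───┐ │ │
│   │     │   │   │   │     │ │ │
├─╴ ╵ ┌─╴ │ ╶─┘ ╷ ╵ ╷ ╵ ╶─┐ └─┘ │
│     │   │     │   │     │     │
└─────┴───┴─────┴───┴─────┴─────┘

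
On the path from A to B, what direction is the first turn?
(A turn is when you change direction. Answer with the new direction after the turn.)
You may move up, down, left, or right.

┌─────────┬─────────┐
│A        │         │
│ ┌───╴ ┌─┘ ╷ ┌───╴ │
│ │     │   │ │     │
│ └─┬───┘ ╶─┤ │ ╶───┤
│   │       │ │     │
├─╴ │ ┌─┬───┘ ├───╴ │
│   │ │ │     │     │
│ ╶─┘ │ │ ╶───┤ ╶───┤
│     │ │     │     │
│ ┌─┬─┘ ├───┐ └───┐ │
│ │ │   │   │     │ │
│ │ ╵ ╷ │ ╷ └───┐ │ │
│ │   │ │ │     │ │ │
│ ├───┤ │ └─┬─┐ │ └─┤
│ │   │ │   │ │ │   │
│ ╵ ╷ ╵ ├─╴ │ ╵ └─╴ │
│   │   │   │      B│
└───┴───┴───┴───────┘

Directions: down, down, right, down, left, down, right, right, up, up, right, right, up, right, up, right, down, down, down, left, left, down, right, right, down, right, right, down, down, right, down
First turn direction: right

Solution:

┌─────────┬─────────┐
│A        │↱ ↓      │
│ ┌───╴ ┌─┘ ╷ ┌───╴ │
│↓│     │↱ ↑│↓│     │
│ └─┬───┘ ╶─┤ │ ╶───┤
│↳ ↓│↱ → ↑  │↓│     │
├─╴ │ ┌─┬───┘ ├───╴ │
│↓ ↲│↑│ │↓ ← ↲│     │
│ ╶─┘ │ │ ╶───┤ ╶───┤
│↳ → ↑│ │↳ → ↓│     │
│ ┌─┬─┘ ├───┐ └───┐ │
│ │ │   │   │↳ → ↓│ │
│ │ ╵ ╷ │ ╷ └───┐ │ │
│ │   │ │ │     │↓│ │
│ ├───┤ │ └─┬─┐ │ └─┤
│ │   │ │   │ │ │↳ ↓│
│ ╵ ╷ ╵ ├─╴ │ ╵ └─╴ │
│   │   │   │      B│
└───┴───┴───┴───────┘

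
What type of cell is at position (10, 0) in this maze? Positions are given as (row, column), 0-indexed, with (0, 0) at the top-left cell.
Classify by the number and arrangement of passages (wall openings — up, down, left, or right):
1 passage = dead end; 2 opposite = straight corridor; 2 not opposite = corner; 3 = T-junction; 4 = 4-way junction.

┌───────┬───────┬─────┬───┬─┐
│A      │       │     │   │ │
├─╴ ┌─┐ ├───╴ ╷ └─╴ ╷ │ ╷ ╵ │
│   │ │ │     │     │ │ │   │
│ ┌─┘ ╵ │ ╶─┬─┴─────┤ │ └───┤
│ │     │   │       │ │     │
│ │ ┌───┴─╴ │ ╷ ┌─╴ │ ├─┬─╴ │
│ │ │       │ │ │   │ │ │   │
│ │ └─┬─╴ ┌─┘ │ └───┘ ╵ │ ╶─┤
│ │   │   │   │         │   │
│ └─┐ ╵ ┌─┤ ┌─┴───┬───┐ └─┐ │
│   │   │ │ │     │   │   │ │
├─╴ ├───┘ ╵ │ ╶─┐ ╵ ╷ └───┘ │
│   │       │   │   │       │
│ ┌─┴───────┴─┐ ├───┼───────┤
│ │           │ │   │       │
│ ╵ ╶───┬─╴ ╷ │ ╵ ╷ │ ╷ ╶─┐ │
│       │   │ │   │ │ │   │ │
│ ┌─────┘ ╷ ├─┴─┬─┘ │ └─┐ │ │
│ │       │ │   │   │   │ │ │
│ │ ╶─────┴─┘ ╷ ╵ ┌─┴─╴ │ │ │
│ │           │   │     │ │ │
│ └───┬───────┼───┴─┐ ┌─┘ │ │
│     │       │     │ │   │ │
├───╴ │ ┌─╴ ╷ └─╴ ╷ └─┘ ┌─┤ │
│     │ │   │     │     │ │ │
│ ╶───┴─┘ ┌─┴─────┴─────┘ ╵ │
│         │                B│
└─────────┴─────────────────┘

Checking cell at (10, 0):
Number of passages: 2
Cell type: straight corridor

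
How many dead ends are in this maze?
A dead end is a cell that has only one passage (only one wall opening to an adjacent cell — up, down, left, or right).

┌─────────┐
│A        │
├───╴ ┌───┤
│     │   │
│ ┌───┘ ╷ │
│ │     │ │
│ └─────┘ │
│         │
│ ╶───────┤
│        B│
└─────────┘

Checking each cell for number of passages:

Dead ends found at positions:
  (0, 0)
  (0, 4)
  (2, 1)
  (4, 4)
Total dead ends: 4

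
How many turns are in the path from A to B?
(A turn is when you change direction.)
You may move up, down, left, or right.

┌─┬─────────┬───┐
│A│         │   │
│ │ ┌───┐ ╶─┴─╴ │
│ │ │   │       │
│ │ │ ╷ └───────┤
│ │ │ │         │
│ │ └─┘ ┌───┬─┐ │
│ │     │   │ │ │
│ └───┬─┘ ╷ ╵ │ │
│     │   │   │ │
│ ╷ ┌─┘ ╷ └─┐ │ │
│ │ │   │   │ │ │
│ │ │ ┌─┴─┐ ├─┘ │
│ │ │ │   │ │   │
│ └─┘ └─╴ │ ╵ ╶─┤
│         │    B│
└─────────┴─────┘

Directions: down, down, down, down, down, down, down, right, right, up, up, right, up, right, down, right, down, down, right, right
Number of turns: 9

Solution:

┌─┬─────────┬───┐
│A│         │   │
│ │ ┌───┐ ╶─┴─╴ │
│↓│ │   │       │
│ │ │ ╷ └───────┤
│↓│ │ │         │
│ │ └─┘ ┌───┬─┐ │
│↓│     │   │ │ │
│ └───┬─┘ ╷ ╵ │ │
│↓    │↱ ↓│   │ │
│ ╷ ┌─┘ ╷ └─┐ │ │
│↓│ │↱ ↑│↳ ↓│ │ │
│ │ │ ┌─┴─┐ ├─┘ │
│↓│ │↑│   │↓│   │
│ └─┘ └─╴ │ ╵ ╶─┤
│↳ → ↑    │↳ → B│
└─────────┴─────┘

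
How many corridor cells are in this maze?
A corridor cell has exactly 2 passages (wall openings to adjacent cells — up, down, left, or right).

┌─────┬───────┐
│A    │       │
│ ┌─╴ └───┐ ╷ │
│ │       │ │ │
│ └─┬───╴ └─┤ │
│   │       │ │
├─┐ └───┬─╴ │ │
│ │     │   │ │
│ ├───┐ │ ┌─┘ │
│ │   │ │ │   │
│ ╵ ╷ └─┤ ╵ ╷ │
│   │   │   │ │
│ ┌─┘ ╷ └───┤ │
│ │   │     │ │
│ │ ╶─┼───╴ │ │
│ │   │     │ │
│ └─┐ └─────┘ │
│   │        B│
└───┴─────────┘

Counting cells with exactly 2 passages:
Total corridor cells: 49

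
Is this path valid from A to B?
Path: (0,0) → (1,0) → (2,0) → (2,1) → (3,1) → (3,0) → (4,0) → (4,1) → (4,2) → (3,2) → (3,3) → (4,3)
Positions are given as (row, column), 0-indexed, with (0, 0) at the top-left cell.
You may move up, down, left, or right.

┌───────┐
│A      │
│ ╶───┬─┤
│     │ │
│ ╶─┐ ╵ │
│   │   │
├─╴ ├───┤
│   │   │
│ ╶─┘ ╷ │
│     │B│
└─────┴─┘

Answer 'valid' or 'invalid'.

Checking path validity:
Result: All consecutive moves are passable.

valid

Correct solution:

┌───────┐
│A      │
│ ╶───┬─┤
│↓    │ │
│ ╶─┐ ╵ │
│↳ ↓│   │
├─╴ ├───┤
│↓ ↲│↱ ↓│
│ ╶─┘ ╷ │
│↳ → ↑│B│
└─────┴─┘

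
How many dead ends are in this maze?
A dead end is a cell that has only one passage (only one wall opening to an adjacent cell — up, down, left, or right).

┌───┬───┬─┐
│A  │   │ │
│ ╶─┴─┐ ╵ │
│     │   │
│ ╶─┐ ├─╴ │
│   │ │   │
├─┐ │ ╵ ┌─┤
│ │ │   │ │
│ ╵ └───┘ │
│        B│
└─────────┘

Checking each cell for number of passages:

Dead ends found at positions:
  (0, 1)
  (0, 2)
  (0, 4)
  (3, 0)
  (3, 4)
Total dead ends: 5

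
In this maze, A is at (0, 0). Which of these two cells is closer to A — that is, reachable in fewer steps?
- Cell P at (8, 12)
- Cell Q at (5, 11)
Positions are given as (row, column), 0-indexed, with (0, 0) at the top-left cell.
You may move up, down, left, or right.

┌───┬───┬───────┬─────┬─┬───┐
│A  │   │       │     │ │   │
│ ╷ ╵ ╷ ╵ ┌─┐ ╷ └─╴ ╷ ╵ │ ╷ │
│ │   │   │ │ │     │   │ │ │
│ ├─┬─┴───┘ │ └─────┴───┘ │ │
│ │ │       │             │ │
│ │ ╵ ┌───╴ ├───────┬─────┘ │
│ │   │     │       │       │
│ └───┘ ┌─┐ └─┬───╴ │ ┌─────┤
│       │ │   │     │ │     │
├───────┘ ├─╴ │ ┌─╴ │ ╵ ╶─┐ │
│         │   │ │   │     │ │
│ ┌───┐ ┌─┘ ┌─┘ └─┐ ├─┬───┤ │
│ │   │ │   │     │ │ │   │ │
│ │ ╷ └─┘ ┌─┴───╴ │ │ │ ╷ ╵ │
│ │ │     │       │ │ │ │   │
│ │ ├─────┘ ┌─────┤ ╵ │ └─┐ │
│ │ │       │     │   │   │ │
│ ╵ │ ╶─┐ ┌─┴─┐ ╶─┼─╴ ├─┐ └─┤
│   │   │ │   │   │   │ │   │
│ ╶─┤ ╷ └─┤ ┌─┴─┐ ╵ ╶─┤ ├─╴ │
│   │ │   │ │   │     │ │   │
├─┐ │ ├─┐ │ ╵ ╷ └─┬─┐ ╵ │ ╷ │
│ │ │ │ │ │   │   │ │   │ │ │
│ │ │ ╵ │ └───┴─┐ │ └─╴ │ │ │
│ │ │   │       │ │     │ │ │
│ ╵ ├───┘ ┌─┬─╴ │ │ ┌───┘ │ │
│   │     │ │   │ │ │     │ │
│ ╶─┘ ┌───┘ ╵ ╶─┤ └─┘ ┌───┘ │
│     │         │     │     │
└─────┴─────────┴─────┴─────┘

Shortest path A → P at (8, 12): 42 steps
Shortest path A → Q at (5, 11): 30 steps

Q is closer (30 steps vs 42 steps).

Path to P:

┌───┬───┬───────┬─────┬─┬───┐
│A ↓│↱ ↓│↱ → ↓  │     │ │↱ ↓│
│ ╷ ╵ ╷ ╵ ┌─┐ ╷ └─╴ ╷ ╵ │ ╷ │
│ │↳ ↑│↳ ↑│ │↓│     │   │↑│↓│
│ ├─┬─┴───┘ │ └─────┴───┘ │ │
│ │ │       │↳ → → → → → ↑│↓│
│ │ ╵ ┌───╴ ├───────┬─────┘ │
│ │   │     │       │↓ ← ← ↲│
│ └───┘ ┌─┐ └─┬───╴ │ ┌─────┤
│       │ │   │     │↓│↱ → ↓│
├───────┘ ├─╴ │ ┌─╴ │ ╵ ╶─┐ │
│         │   │ │   │↳ ↑  │↓│
│ ┌───┐ ┌─┘ ┌─┘ └─┐ ├─┬───┤ │
│ │   │ │   │     │ │ │↓ ↰│↓│
│ │ ╷ └─┘ ┌─┴───╴ │ │ │ ╷ ╵ │
│ │ │     │       │ │ │↓│↑ ↲│
│ │ ├─────┘ ┌─────┤ ╵ │ └─┐ │
│ │ │       │     │   │↳ P│ │
│ ╵ │ ╶─┐ ┌─┴─┐ ╶─┼─╴ ├─┐ └─┤
│   │   │ │   │   │   │ │   │
│ ╶─┤ ╷ └─┤ ┌─┴─┐ ╵ ╶─┤ ├─╴ │
│   │ │   │ │   │     │ │   │
├─┐ │ ├─┐ │ ╵ ╷ └─┬─┐ ╵ │ ╷ │
│ │ │ │ │ │   │   │ │   │ │ │
│ │ │ ╵ │ └───┴─┐ │ └─╴ │ │ │
│ │ │   │       │ │     │ │ │
│ ╵ ├───┘ ┌─┬─╴ │ │ ┌───┘ │ │
│   │     │ │   │ │ │     │ │
│ ╶─┘ ┌───┘ ╵ ╶─┤ └─┘ ┌───┘ │
│     │         │     │     │
└─────┴─────────┴─────┴─────┘

Path to Q:

┌───┬───┬───────┬─────┬─┬───┐
│A ↓│↱ ↓│↱ → ↓  │     │ │↱ ↓│
│ ╷ ╵ ╷ ╵ ┌─┐ ╷ └─╴ ╷ ╵ │ ╷ │
│ │↳ ↑│↳ ↑│ │↓│     │   │↑│↓│
│ ├─┬─┴───┘ │ └─────┴───┘ │ │
│ │ │       │↳ → → → → → ↑│↓│
│ │ ╵ ┌───╴ ├───────┬─────┘ │
│ │   │     │       │↓ ← ← ↲│
│ └───┘ ┌─┐ └─┬───╴ │ ┌─────┤
│       │ │   │     │↓│     │
├───────┘ ├─╴ │ ┌─╴ │ ╵ ╶─┐ │
│         │   │ │   │↳ Q  │ │
│ ┌───┐ ┌─┘ ┌─┘ └─┐ ├─┬───┤ │
│ │   │ │   │     │ │ │   │ │
│ │ ╷ └─┘ ┌─┴───╴ │ │ │ ╷ ╵ │
│ │ │     │       │ │ │ │   │
│ │ ├─────┘ ┌─────┤ ╵ │ └─┐ │
│ │ │       │     │   │   │ │
│ ╵ │ ╶─┐ ┌─┴─┐ ╶─┼─╴ ├─┐ └─┤
│   │   │ │   │   │   │ │   │
│ ╶─┤ ╷ └─┤ ┌─┴─┐ ╵ ╶─┤ ├─╴ │
│   │ │   │ │   │     │ │   │
├─┐ │ ├─┐ │ ╵ ╷ └─┬─┐ ╵ │ ╷ │
│ │ │ │ │ │   │   │ │   │ │ │
│ │ │ ╵ │ └───┴─┐ │ └─╴ │ │ │
│ │ │   │       │ │     │ │ │
│ ╵ ├───┘ ┌─┬─╴ │ │ ┌───┘ │ │
│   │     │ │   │ │ │     │ │
│ ╶─┘ ┌───┘ ╵ ╶─┤ └─┘ ┌───┘ │
│     │         │     │     │
└─────┴─────────┴─────┴─────┘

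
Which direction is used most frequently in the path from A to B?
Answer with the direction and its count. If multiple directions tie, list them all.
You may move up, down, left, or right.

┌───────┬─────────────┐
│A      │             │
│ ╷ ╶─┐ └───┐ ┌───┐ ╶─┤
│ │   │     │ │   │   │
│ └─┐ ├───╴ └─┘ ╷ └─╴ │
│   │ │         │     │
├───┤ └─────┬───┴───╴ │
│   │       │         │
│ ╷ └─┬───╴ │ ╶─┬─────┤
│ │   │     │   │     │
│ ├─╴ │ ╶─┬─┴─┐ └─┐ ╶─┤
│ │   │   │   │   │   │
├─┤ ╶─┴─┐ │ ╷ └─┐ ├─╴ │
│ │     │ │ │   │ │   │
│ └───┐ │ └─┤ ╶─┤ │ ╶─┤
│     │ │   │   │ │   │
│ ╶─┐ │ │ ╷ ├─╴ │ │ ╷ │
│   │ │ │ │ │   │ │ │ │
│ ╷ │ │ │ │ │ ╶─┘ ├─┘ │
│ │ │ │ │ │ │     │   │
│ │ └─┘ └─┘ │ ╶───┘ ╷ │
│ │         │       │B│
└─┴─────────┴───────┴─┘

Directions: right, right, right, down, right, right, down, right, right, up, right, down, right, right, down, left, left, left, left, down, right, down, right, down, down, down, down, left, left, down, right, right, right, up, right, down
Counts: {'right': 16, 'down': 12, 'up': 2, 'left': 6}
Most common: right (16 times)

Solution:

┌───────┬─────────────┐
│A → → ↓│             │
│ ╷ ╶─┐ └───┐ ┌───┐ ╶─┤
│ │   │↳ → ↓│ │↱ ↓│   │
│ └─┐ ├───╴ └─┘ ╷ └─╴ │
│   │ │    ↳ → ↑│↳ → ↓│
├───┤ └─────┬───┴───╴ │
│   │       │↓ ← ← ← ↲│
│ ╷ └─┬───╴ │ ╶─┬─────┤
│ │   │     │↳ ↓│     │
│ ├─╴ │ ╶─┬─┴─┐ └─┐ ╶─┤
│ │   │   │   │↳ ↓│   │
├─┤ ╶─┴─┐ │ ╷ └─┐ ├─╴ │
│ │     │ │ │   │↓│   │
│ └───┐ │ └─┤ ╶─┤ │ ╶─┤
│     │ │   │   │↓│   │
│ ╶─┐ │ │ ╷ ├─╴ │ │ ╷ │
│   │ │ │ │ │   │↓│ │ │
│ ╷ │ │ │ │ │ ╶─┘ ├─┘ │
│ │ │ │ │ │ │↓ ← ↲│↱ ↓│
│ │ └─┘ └─┘ │ ╶───┘ ╷ │
│ │         │↳ → → ↑│B│
└─┴─────────┴───────┴─┘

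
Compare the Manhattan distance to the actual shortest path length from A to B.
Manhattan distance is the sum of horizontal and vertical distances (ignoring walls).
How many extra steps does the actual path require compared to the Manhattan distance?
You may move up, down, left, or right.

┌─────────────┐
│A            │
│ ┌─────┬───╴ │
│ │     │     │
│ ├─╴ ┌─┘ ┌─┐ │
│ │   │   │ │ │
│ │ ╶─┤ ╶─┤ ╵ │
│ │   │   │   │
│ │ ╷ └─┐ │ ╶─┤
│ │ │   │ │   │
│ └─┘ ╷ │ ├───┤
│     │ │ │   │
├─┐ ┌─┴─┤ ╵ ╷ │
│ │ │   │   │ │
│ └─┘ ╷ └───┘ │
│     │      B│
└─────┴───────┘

Manhattan distance: |7 - 0| + |6 - 0| = 13
Actual path length: 21
Extra steps: 21 - 13 = 8

Solution:

┌─────────────┐
│A → → → → → ↓│
│ ┌─────┬───╴ │
│ │     │↓ ← ↲│
│ ├─╴ ┌─┘ ┌─┐ │
│ │   │↓ ↲│ │ │
│ │ ╶─┤ ╶─┤ ╵ │
│ │   │↳ ↓│   │
│ │ ╷ └─┐ │ ╶─┤
│ │ │   │↓│   │
│ └─┘ ╷ │ ├───┤
│     │ │↓│↱ ↓│
├─┐ ┌─┴─┤ ╵ ╷ │
│ │ │   │↳ ↑│↓│
│ └─┘ ╷ └───┘ │
│     │      B│
└─────┴───────┘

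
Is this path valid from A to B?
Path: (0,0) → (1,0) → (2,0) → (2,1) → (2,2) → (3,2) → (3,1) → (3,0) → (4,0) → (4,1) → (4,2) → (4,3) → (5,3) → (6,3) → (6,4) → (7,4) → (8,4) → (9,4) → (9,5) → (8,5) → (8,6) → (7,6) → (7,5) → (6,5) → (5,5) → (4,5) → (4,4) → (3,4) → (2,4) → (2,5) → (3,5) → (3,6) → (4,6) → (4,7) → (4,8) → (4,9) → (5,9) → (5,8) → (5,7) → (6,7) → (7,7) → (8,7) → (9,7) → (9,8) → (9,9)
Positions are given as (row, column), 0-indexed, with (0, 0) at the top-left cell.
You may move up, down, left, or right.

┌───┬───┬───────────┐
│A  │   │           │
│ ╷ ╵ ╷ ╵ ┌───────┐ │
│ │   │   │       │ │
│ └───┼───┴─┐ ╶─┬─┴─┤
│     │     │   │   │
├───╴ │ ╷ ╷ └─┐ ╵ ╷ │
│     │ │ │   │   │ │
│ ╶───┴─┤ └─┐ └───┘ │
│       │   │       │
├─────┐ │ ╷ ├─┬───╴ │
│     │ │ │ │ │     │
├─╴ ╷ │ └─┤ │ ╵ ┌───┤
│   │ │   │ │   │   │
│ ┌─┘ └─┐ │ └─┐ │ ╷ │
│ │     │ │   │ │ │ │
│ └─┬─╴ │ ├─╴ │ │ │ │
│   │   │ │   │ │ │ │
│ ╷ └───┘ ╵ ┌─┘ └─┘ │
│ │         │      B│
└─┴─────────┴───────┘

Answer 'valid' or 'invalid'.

Checking path validity:
Result: All consecutive moves are passable.

valid

Correct solution:

┌───┬───┬───────────┐
│A  │   │           │
│ ╷ ╵ ╷ ╵ ┌───────┐ │
│↓│   │   │       │ │
│ └───┼───┴─┐ ╶─┬─┴─┤
│↳ → ↓│  ↱ ↓│   │   │
├───╴ │ ╷ ╷ └─┐ ╵ ╷ │
│↓ ← ↲│ │↑│↳ ↓│   │ │
│ ╶───┴─┤ └─┐ └───┘ │
│↳ → → ↓│↑ ↰│↳ → → ↓│
├─────┐ │ ╷ ├─┬───╴ │
│     │↓│ │↑│ │↓ ← ↲│
├─╴ ╷ │ └─┤ │ ╵ ┌───┤
│   │ │↳ ↓│↑│  ↓│   │
│ ┌─┘ └─┐ │ └─┐ │ ╷ │
│ │     │↓│↑ ↰│↓│ │ │
│ └─┬─╴ │ ├─╴ │ │ │ │
│   │   │↓│↱ ↑│↓│ │ │
│ ╷ └───┘ ╵ ┌─┘ └─┘ │
│ │      ↳ ↑│  ↳ → B│
└─┴─────────┴───────┘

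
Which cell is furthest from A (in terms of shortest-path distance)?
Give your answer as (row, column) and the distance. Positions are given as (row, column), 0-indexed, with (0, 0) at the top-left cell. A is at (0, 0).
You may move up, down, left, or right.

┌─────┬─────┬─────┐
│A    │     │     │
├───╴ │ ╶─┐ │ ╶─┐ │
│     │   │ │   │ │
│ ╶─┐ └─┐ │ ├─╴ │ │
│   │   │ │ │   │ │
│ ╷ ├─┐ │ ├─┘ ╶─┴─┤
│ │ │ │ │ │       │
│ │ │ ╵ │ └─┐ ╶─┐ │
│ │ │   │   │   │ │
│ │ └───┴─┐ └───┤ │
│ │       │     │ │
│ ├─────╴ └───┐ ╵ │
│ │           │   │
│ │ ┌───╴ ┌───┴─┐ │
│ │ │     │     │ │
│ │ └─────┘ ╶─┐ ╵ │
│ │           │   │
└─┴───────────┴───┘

Computing BFS distances from A to all cells:
Furthest cell: (2, 5)
Distance: 45 steps

Path from A to the furthest cell:

┌─────┬─────┬─────┐
│A → ↓│↱ → ↓│     │
├───╴ │ ╶─┐ │ ╶─┐ │
│↓ ← ↲│↑ ↰│↓│   │ │
│ ╶─┐ └─┐ │ ├─╴ │ │
│↳ ↓│   │↑│B│   │ │
│ ╷ ├─┐ │ ├─┘ ╶─┴─┤
│ │↓│ │ │↑│       │
│ │ │ ╵ │ └─┐ ╶─┐ │
│ │↓│   │↑ ↰│   │ │
│ │ └───┴─┐ └───┤ │
│ │↳ → → ↓│↑ ← ↰│ │
│ ├─────╴ └───┐ ╵ │
│ │↓ ← ← ↲    │↑ ↰│
│ │ ┌───╴ ┌───┴─┐ │
│ │↓│     │↱ → ↓│↑│
│ │ └─────┘ ╶─┐ ╵ │
│ │↳ → → → ↑  │↳ ↑│
└─┴───────────┴───┘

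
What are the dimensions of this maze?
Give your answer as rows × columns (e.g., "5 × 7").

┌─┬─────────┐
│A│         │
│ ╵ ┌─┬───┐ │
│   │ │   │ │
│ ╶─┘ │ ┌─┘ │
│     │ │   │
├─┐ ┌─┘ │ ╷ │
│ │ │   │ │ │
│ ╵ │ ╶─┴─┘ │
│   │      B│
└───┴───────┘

Counting the maze dimensions:
Rows (vertical): 5
Columns (horizontal): 6
Dimensions: 5 × 6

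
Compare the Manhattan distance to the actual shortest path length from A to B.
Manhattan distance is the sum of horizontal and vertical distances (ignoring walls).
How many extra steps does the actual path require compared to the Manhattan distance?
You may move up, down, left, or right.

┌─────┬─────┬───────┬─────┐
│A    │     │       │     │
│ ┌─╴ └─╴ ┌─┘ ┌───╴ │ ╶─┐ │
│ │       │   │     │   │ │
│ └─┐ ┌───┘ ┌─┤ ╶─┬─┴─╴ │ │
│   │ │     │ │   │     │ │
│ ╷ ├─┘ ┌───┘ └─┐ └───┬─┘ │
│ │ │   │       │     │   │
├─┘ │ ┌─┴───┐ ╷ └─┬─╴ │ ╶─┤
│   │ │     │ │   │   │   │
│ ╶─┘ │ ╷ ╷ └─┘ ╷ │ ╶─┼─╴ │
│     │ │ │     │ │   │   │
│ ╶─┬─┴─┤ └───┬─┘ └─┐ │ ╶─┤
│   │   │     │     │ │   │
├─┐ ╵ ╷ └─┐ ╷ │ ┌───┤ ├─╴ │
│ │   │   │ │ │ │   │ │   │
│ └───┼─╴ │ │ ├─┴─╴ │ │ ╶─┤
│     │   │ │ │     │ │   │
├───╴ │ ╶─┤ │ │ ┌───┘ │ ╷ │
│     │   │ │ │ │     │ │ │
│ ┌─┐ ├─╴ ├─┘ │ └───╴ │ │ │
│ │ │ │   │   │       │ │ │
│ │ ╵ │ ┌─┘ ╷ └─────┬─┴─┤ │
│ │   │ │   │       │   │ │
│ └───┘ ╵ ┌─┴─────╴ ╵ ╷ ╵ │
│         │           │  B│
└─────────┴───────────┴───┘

Manhattan distance: |12 - 0| + |12 - 0| = 24
Actual path length: 38
Extra steps: 38 - 24 = 14

Solution:

┌─────┬─────┬───────┬─────┐
│A    │     │       │     │
│ ┌─╴ └─╴ ┌─┘ ┌───╴ │ ╶─┐ │
│↓│       │   │     │   │ │
│ └─┐ ┌───┘ ┌─┤ ╶─┬─┴─╴ │ │
│↳ ↓│ │     │ │   │     │ │
│ ╷ ├─┘ ┌───┘ └─┐ └───┬─┘ │
│ │↓│   │       │     │   │
├─┘ │ ┌─┴───┐ ╷ └─┬─╴ │ ╶─┤
│↓ ↲│ │     │ │   │   │   │
│ ╶─┘ │ ╷ ╷ └─┘ ╷ │ ╶─┼─╴ │
│↓    │ │ │     │ │   │   │
│ ╶─┬─┴─┤ └───┬─┘ └─┐ │ ╶─┤
│↳ ↓│↱ ↓│     │     │ │   │
├─┐ ╵ ╷ └─┐ ╷ │ ┌───┤ ├─╴ │
│ │↳ ↑│↳ ↓│ │ │ │   │ │   │
│ └───┼─╴ │ │ ├─┴─╴ │ │ ╶─┤
│     │↓ ↲│ │ │     │ │   │
├───╴ │ ╶─┤ │ │ ┌───┘ │ ╷ │
│     │↳ ↓│ │ │ │     │ │ │
│ ┌─┐ ├─╴ ├─┘ │ └───╴ │ │ │
│ │ │ │↓ ↲│↱ ↓│       │ │ │
│ │ ╵ │ ┌─┘ ╷ └─────┬─┴─┤ │
│ │   │↓│↱ ↑│↳ → → ↓│↱ ↓│ │
│ └───┘ ╵ ┌─┴─────╴ ╵ ╷ ╵ │
│      ↳ ↑│        ↳ ↑│↳ B│
└─────────┴───────────┴───┘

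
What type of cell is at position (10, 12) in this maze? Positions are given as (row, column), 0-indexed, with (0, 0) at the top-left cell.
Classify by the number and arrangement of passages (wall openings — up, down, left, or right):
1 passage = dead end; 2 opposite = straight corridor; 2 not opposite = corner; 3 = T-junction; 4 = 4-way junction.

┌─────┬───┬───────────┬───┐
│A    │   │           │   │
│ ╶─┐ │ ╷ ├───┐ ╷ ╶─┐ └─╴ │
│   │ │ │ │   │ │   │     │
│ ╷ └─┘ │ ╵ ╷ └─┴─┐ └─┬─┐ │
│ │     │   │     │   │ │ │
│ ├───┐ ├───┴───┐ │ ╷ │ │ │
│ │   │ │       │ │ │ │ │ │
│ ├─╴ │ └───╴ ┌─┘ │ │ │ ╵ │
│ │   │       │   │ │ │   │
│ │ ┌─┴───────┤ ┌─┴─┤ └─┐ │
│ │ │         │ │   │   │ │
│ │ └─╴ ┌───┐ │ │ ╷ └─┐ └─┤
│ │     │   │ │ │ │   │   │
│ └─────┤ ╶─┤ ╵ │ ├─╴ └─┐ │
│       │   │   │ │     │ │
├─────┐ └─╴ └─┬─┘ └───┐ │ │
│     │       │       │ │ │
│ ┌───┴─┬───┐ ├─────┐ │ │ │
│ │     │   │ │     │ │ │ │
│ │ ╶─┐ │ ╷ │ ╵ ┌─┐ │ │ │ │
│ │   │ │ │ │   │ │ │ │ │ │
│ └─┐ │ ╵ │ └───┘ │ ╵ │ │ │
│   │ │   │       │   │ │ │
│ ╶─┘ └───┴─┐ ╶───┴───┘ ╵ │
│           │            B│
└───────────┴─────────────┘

Checking cell at (10, 12):
Number of passages: 2
Cell type: straight corridor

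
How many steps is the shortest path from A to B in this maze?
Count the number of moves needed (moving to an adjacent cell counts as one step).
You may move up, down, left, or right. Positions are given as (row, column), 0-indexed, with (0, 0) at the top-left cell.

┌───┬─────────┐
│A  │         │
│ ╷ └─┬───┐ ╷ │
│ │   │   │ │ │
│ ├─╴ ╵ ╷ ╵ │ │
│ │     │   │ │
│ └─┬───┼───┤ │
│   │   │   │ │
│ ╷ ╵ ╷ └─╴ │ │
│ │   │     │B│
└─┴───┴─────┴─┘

Using BFS to find shortest path:
Start: (0, 0), End: (4, 6)
Path found:
(0,0) → (0,1) → (1,1) → (1,2) → (2,2) → (2,3) → (1,3) → (1,4) → (2,4) → (2,5) → (1,5) → (0,5) → (0,6) → (1,6) → (2,6) → (3,6) → (4,6)
Number of steps: 16

Solution:

┌───┬─────────┐
│A ↓│      ↱ ↓│
│ ╷ └─┬───┐ ╷ │
│ │↳ ↓│↱ ↓│↑│↓│
│ ├─╴ ╵ ╷ ╵ │ │
│ │  ↳ ↑│↳ ↑│↓│
│ └─┬───┼───┤ │
│   │   │   │↓│
│ ╷ ╵ ╷ └─╴ │ │
│ │   │     │B│
└─┴───┴─────┴─┘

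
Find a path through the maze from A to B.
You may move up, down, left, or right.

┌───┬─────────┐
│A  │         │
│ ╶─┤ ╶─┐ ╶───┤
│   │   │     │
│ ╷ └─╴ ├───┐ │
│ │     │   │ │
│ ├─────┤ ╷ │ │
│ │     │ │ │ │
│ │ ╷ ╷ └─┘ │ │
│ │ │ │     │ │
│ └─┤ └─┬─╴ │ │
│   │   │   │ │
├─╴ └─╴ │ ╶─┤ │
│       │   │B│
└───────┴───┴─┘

Finding the shortest path through the maze:
Path length: 18 steps
Directions: down → right → down → right → right → up → left → up → right → right → down → right → right → down → down → down → down → down

Solution:

┌───┬─────────┐
│A  │↱ → ↓    │
│ ╶─┤ ╶─┐ ╶───┤
│↳ ↓│↑ ↰│↳ → ↓│
│ ╷ └─╴ ├───┐ │
│ │↳ → ↑│   │↓│
│ ├─────┤ ╷ │ │
│ │     │ │ │↓│
│ │ ╷ ╷ └─┘ │ │
│ │ │ │     │↓│
│ └─┤ └─┬─╴ │ │
│   │   │   │↓│
├─╴ └─╴ │ ╶─┤ │
│       │   │B│
└───────┴───┴─┘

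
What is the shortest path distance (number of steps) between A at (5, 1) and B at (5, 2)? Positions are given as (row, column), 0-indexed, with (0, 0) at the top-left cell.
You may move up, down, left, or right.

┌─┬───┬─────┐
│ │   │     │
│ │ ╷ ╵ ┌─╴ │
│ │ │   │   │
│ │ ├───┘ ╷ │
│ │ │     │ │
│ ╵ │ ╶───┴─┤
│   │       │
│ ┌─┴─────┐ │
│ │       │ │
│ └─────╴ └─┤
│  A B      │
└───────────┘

Finding path from (5, 1) to (5, 2):
Path: (5,1) → (5,2)
Distance: 1 steps

Solution:

┌─┬───┬─────┐
│ │   │     │
│ │ ╷ ╵ ┌─╴ │
│ │ │   │   │
│ │ ├───┘ ╷ │
│ │ │     │ │
│ ╵ │ ╶───┴─┤
│   │       │
│ ┌─┴─────┐ │
│ │       │ │
│ └─────╴ └─┤
│  A B      │
└───────────┘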